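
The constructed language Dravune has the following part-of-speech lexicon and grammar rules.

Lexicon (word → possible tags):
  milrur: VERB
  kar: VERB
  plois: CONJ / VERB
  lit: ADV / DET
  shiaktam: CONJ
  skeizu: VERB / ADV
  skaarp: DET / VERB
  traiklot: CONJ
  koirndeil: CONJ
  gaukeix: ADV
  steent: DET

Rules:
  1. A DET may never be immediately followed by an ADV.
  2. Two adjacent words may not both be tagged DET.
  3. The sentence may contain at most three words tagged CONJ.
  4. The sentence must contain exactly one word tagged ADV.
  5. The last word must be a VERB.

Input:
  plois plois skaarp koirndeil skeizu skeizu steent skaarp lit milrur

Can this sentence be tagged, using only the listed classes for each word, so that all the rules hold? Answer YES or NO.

Candidates per position — 1:plois {CONJ,VERB}; 2:plois {CONJ,VERB}; 3:skaarp {DET,VERB}; 4:koirndeil {CONJ}; 5:skeizu {VERB,ADV}; 6:skeizu {VERB,ADV}; 7:steent {DET}; 8:skaarp {DET,VERB}; 9:lit {ADV,DET}; 10:milrur {VERB}.
One satisfying assignment: CONJ VERB DET CONJ VERB ADV DET VERB DET VERB.
Verifying each rule — rule 1 holds; rule 2 holds; rule 3 holds; rule 4 holds; rule 5 holds.

YES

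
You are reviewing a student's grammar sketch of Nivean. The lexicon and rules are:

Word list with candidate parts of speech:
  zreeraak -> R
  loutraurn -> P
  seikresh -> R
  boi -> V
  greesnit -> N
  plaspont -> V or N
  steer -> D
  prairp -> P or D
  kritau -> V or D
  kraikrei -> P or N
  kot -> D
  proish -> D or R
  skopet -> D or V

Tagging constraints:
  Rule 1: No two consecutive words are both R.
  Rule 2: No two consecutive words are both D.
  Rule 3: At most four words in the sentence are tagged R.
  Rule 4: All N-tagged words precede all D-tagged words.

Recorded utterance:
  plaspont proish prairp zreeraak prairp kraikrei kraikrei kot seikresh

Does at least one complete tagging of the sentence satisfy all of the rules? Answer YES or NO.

Candidates per position — 1:plaspont {V,N}; 2:proish {D,R}; 3:prairp {P,D}; 4:zreeraak {R}; 5:prairp {P,D}; 6:kraikrei {P,N}; 7:kraikrei {P,N}; 8:kot {D}; 9:seikresh {R}.
One satisfying assignment: V R P R P N N D R.
Rule-by-rule: rule 1 ✓; rule 2 ✓; rule 3 ✓; rule 4 ✓.

YES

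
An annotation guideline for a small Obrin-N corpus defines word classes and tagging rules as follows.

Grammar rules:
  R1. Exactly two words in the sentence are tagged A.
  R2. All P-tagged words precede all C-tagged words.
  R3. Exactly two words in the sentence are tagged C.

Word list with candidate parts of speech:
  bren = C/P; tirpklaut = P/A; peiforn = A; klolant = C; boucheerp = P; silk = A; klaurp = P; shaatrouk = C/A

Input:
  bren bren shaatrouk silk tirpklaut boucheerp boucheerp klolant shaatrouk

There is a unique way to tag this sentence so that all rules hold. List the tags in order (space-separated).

Candidates per position — 1:bren {C,P}; 2:bren {C,P}; 3:shaatrouk {C,A}; 4:silk {A}; 5:tirpklaut {P,A}; 6:boucheerp {P}; 7:boucheerp {P}; 8:klolant {C}; 9:shaatrouk {C,A}.
If word 1 were C, no tagging could satisfy rule 2; so word 1 is P.
If word 2 were C, no tagging could satisfy rule 2; so word 2 is P.
If word 3 were C, no tagging could satisfy rule 2; so word 3 is A.
If word 5 were A, no tagging could satisfy rule 1; so word 5 is P.
If word 9 were A, no tagging could satisfy rule 1; so word 9 is C.
That leaves exactly one tagging: P P A A P P P C C.
Checking: rule 1 satisfied; rule 2 satisfied; rule 3 satisfied.

P P A A P P P C C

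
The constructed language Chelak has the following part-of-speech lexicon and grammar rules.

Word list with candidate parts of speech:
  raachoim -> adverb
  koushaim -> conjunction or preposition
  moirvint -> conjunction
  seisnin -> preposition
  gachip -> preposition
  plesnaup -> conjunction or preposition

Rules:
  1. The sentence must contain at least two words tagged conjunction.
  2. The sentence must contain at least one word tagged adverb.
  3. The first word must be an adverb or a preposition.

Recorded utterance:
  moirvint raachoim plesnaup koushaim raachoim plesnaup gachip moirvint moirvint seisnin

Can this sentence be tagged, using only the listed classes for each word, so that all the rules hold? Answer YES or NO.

Candidates per position — 1:moirvint {conjunction}; 2:raachoim {adverb}; 3:plesnaup {conjunction,preposition}; 4:koushaim {conjunction,preposition}; 5:raachoim {adverb}; 6:plesnaup {conjunction,preposition}; 7:gachip {preposition}; 8:moirvint {conjunction}; 9:moirvint {conjunction}; 10:seisnin {preposition}.
Rule 3 cannot be satisfied by any choice of tags from the lexicon.
So there is no consistent tagging.

NO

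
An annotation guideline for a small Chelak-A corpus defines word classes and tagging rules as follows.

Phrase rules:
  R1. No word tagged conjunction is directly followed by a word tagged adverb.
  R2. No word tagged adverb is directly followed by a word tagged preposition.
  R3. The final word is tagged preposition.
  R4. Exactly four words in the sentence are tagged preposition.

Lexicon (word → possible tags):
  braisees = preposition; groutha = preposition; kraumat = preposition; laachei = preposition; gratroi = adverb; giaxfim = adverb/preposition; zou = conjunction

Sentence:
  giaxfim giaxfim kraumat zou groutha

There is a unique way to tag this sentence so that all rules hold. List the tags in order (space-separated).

Candidates per position — 1:giaxfim {adverb,preposition}; 2:giaxfim {adverb,preposition}; 3:kraumat {preposition}; 4:zou {conjunction}; 5:groutha {preposition}.
Position 1: adverb is ruled out by rule 2; that leaves preposition.
Position 2: adverb is ruled out by rule 2; that leaves preposition.
The unique satisfying tagging is: preposition preposition preposition conjunction preposition.
Verifying each rule — rule 1 ✓; rule 2 ✓; rule 3 ✓; rule 4 ✓.

preposition preposition preposition conjunction preposition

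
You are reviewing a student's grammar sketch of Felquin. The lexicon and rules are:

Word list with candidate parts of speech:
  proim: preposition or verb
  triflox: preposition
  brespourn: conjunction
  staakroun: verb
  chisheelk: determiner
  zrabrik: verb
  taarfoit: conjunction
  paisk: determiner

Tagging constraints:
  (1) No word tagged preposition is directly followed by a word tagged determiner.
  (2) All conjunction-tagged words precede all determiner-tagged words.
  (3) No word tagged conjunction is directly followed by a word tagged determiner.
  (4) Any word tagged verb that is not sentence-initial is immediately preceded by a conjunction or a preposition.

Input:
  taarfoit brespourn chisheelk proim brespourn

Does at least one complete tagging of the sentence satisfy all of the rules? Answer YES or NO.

Candidates per position — 1:taarfoit {conjunction}; 2:brespourn {conjunction}; 3:chisheelk {determiner}; 4:proim {preposition,verb}; 5:brespourn {conjunction}.
Rule 2 cannot be satisfied by any choice of tags from the lexicon.
So there is no consistent tagging.

NO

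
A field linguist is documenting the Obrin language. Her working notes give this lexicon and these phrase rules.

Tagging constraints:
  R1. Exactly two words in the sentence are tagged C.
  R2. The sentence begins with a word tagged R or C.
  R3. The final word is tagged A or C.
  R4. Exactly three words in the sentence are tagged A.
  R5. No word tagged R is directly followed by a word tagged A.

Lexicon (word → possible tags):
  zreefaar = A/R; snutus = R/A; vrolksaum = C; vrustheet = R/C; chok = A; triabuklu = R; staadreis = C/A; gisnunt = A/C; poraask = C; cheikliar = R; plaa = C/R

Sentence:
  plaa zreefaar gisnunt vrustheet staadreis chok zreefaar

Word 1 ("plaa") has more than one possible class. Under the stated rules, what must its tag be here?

Candidates per position — 1:plaa {C,R}; 2:zreefaar {A,R}; 3:gisnunt {A,C}; 4:vrustheet {R,C}; 5:staadreis {C,A}; 6:chok {A}; 7:zreefaar {A,R}.
Position 7: tagging it R would leave rule 3 unsatisfiable, so it must be A.
Position 1: the remaining choice is settled jointly with positions 2, 3, 4, 5 — only R at position 1 is part of a tagging that satisfies every rule.
So the tagging must be: R R C C A A A.
Check: rule 1 satisfied; rule 2 satisfied; rule 3 satisfied; rule 4 satisfied; rule 5 satisfied.

R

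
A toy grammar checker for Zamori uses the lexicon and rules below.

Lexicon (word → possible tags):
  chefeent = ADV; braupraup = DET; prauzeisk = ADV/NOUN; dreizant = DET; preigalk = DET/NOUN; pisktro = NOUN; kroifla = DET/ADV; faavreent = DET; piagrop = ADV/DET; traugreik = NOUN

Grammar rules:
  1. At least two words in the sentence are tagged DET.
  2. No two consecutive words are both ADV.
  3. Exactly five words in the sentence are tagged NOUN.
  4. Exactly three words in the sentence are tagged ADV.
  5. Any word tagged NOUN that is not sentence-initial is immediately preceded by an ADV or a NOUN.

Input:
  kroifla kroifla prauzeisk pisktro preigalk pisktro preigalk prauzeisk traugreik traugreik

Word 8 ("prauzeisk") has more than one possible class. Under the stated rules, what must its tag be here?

ADV

Candidates per position — 1:kroifla {DET,ADV}; 2:kroifla {DET,ADV}; 3:prauzeisk {ADV,NOUN}; 4:pisktro {NOUN}; 5:preigalk {DET,NOUN}; 6:pisktro {NOUN}; 7:preigalk {DET,NOUN}; 8:prauzeisk {ADV,NOUN}; 9:traugreik {NOUN}; 10:traugreik {NOUN}.
At position 5, choosing DET makes rule 5 impossible to satisfy; hence NOUN.
At position 7, choosing NOUN makes rule 3 impossible to satisfy; hence DET.
At position 8, choosing NOUN makes rule 3 impossible to satisfy; hence ADV.
At position 3, choosing NOUN makes rule 3 impossible to satisfy; hence ADV.
At position 2, choosing ADV makes rule 2 impossible to satisfy; hence DET.
At position 1, choosing DET makes rule 4 impossible to satisfy; hence ADV.
So the tagging must be: ADV DET ADV NOUN NOUN NOUN DET ADV NOUN NOUN.
Rule-by-rule: rule 1 holds; rule 2 holds; rule 3 holds; rule 4 holds; rule 5 holds.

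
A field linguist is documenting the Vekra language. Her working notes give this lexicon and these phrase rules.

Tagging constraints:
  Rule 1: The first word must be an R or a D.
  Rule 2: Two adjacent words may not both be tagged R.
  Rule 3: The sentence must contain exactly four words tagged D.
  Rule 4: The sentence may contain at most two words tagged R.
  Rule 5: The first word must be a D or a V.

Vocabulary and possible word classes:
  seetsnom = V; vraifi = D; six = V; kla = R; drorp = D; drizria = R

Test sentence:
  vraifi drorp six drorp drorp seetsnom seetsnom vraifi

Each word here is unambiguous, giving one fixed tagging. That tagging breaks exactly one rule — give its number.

3

Fixed tagging: D D V D D V V D.
Rule check: R1 ok, R2 ok, R3 fails, R4 ok, R5 ok.
Only rule 3 fails.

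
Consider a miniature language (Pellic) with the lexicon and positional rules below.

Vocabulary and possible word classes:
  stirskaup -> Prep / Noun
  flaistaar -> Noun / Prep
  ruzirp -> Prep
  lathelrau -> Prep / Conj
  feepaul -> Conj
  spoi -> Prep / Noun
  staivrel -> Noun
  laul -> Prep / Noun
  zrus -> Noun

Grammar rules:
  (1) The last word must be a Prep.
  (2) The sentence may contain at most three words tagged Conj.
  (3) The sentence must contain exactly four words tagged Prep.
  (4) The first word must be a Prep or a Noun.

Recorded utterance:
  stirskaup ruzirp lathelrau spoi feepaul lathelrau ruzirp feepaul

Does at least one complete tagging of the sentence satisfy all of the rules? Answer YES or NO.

Candidates per position — 1:stirskaup {Prep,Noun}; 2:ruzirp {Prep}; 3:lathelrau {Prep,Conj}; 4:spoi {Prep,Noun}; 5:feepaul {Conj}; 6:lathelrau {Prep,Conj}; 7:ruzirp {Prep}; 8:feepaul {Conj}.
Rule 1 cannot be satisfied by any choice of tags from the lexicon.
So there is no consistent tagging.

NO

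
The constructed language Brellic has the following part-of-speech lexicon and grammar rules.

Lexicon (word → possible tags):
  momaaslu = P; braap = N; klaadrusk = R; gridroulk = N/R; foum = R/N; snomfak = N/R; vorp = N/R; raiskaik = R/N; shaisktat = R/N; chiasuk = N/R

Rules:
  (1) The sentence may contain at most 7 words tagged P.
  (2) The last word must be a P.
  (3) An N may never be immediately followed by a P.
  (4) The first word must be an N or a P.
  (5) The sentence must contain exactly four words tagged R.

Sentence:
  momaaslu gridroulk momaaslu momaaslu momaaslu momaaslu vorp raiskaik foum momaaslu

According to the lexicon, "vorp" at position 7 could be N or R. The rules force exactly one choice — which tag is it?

Candidates per position — 1:momaaslu {P}; 2:gridroulk {N,R}; 3:momaaslu {P}; 4:momaaslu {P}; 5:momaaslu {P}; 6:momaaslu {P}; 7:vorp {N,R}; 8:raiskaik {R,N}; 9:foum {R,N}; 10:momaaslu {P}.
If word 2 were N, no tagging could satisfy rule 3; so word 2 is R.
If word 7 were N, no tagging could satisfy rule 5; so word 7 is R.
If word 8 were N, no tagging could satisfy rule 5; so word 8 is R.
If word 9 were N, no tagging could satisfy rule 3; so word 9 is R.
The only consistent sequence is: P R P P P P R R R P.
Verifying each rule — rule 1 ✓; rule 2 ✓; rule 3 ✓; rule 4 ✓; rule 5 ✓.

R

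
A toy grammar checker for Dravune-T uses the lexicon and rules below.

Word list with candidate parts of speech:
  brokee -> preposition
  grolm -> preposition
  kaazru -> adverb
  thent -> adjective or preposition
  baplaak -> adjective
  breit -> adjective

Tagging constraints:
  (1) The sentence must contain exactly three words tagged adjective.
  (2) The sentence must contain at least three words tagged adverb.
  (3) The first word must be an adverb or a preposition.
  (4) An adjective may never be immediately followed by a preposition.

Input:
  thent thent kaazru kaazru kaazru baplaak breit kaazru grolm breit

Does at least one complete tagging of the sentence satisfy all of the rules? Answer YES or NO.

Candidates per position — 1:thent {adjective,preposition}; 2:thent {adjective,preposition}; 3:kaazru {adverb}; 4:kaazru {adverb}; 5:kaazru {adverb}; 6:baplaak {adjective}; 7:breit {adjective}; 8:kaazru {adverb}; 9:grolm {preposition}; 10:breit {adjective}.
One satisfying assignment: preposition preposition adverb adverb adverb adjective adjective adverb preposition adjective.
Rule-by-rule: rule 1 holds; rule 2 holds; rule 3 holds; rule 4 holds.

YES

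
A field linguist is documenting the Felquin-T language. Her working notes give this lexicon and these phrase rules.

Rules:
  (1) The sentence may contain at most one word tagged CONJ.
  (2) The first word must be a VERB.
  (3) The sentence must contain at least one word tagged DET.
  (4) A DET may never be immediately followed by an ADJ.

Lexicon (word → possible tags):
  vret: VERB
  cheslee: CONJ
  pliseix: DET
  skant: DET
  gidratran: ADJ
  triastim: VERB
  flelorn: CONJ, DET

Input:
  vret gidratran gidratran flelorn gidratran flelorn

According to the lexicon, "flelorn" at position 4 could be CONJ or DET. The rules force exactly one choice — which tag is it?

Candidates per position — 1:vret {VERB}; 2:gidratran {ADJ}; 3:gidratran {ADJ}; 4:flelorn {CONJ,DET}; 5:gidratran {ADJ}; 6:flelorn {CONJ,DET}.
Position 4: tagging it DET would leave rule 4 unsatisfiable, so it must be CONJ.
Position 6: tagging it CONJ would leave rule 1 unsatisfiable, so it must be DET.
That leaves exactly one tagging: VERB ADJ ADJ CONJ ADJ DET.
Check: rule 1 satisfied; rule 2 satisfied; rule 3 satisfied; rule 4 satisfied.

CONJ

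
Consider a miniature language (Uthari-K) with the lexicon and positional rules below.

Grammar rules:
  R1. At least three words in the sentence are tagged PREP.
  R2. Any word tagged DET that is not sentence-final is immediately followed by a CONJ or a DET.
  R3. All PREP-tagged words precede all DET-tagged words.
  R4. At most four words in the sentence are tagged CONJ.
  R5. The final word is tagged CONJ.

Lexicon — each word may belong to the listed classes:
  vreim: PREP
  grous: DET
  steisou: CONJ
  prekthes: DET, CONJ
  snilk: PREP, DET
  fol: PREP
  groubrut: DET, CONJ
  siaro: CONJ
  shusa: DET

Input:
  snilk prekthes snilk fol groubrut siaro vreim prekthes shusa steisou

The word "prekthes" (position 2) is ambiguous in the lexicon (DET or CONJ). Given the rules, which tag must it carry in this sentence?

CONJ

Candidates per position — 1:snilk {PREP,DET}; 2:prekthes {DET,CONJ}; 3:snilk {PREP,DET}; 4:fol {PREP}; 5:groubrut {DET,CONJ}; 6:siaro {CONJ}; 7:vreim {PREP}; 8:prekthes {DET,CONJ}; 9:shusa {DET}; 10:steisou {CONJ}.
Word 1 cannot be DET — rule 3 would then fail for every completion. It is PREP.
Word 2 cannot be DET — rule 2 would then fail for every completion. It is CONJ.
Word 3 cannot be DET — rule 2 would then fail for every completion. It is PREP.
Word 5 cannot be DET — rule 3 would then fail for every completion. It is CONJ.
Word 8 cannot be CONJ — rule 4 would then fail for every completion. It is DET.
The unique satisfying tagging is: PREP CONJ PREP PREP CONJ CONJ PREP DET DET CONJ.
Checking: rule 1 ✓; rule 2 ✓; rule 3 ✓; rule 4 ✓; rule 5 ✓.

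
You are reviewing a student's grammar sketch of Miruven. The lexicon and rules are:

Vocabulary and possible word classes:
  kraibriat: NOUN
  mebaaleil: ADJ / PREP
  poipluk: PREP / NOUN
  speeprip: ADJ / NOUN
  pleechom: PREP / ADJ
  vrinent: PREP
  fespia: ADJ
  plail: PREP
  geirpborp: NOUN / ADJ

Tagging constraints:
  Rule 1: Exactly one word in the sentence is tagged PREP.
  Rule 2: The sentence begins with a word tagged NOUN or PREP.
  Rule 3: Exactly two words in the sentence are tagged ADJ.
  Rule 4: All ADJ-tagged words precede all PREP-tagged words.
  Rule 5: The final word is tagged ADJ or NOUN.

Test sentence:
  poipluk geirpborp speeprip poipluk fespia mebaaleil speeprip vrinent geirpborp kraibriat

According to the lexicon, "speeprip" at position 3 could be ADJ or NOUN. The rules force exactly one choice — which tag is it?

Candidates per position — 1:poipluk {PREP,NOUN}; 2:geirpborp {NOUN,ADJ}; 3:speeprip {ADJ,NOUN}; 4:poipluk {PREP,NOUN}; 5:fespia {ADJ}; 6:mebaaleil {ADJ,PREP}; 7:speeprip {ADJ,NOUN}; 8:vrinent {PREP}; 9:geirpborp {NOUN,ADJ}; 10:kraibriat {NOUN}.
Position 1: PREP is ruled out by rule 1; that leaves NOUN.
Position 4: PREP is ruled out by rule 1; that leaves NOUN.
Position 6: PREP is ruled out by rule 1; that leaves ADJ.
Position 7: ADJ is ruled out by rule 3; that leaves NOUN.
Position 9: ADJ is ruled out by rule 3; that leaves NOUN.
Position 2: ADJ is ruled out by rule 3; that leaves NOUN.
Position 3: ADJ is ruled out by rule 3; that leaves NOUN.
The only consistent sequence is: NOUN NOUN NOUN NOUN ADJ ADJ NOUN PREP NOUN NOUN.
Verifying each rule — rule 1 satisfied; rule 2 satisfied; rule 3 satisfied; rule 4 satisfied; rule 5 satisfied.

NOUN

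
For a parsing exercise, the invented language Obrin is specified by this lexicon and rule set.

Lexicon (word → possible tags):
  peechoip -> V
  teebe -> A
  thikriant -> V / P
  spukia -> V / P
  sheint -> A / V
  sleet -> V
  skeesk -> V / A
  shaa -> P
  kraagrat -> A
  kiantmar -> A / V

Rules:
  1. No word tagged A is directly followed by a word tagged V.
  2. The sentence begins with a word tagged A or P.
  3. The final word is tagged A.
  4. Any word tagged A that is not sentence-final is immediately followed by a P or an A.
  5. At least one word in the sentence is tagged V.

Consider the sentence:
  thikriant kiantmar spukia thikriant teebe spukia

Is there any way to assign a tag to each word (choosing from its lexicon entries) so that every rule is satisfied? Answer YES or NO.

NO

Candidates per position — 1:thikriant {V,P}; 2:kiantmar {A,V}; 3:spukia {V,P}; 4:thikriant {V,P}; 5:teebe {A}; 6:spukia {V,P}.
Rule 3 cannot be satisfied by any choice of tags from the lexicon.
So there is no consistent tagging.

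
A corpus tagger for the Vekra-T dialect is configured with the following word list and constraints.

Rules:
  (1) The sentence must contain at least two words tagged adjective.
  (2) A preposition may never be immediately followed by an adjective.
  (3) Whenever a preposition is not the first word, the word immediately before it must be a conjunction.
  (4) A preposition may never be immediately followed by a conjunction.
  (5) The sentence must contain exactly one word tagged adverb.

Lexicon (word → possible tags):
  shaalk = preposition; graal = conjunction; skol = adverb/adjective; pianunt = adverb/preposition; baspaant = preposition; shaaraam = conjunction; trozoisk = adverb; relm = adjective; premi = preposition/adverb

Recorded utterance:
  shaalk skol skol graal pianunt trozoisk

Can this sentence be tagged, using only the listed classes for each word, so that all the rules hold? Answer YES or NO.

Candidates per position — 1:shaalk {preposition}; 2:skol {adverb,adjective}; 3:skol {adverb,adjective}; 4:graal {conjunction}; 5:pianunt {adverb,preposition}; 6:trozoisk {adverb}.
Every candidate sequence violates at least one rule; no consistent tagging exists.

NO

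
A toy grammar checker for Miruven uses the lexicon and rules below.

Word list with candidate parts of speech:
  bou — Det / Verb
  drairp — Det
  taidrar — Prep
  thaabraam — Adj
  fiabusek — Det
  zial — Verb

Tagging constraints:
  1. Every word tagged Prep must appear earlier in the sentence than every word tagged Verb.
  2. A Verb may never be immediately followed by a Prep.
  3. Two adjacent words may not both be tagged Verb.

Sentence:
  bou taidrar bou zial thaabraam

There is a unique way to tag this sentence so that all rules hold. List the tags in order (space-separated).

Candidates per position — 1:bou {Det,Verb}; 2:taidrar {Prep}; 3:bou {Det,Verb}; 4:zial {Verb}; 5:thaabraam {Adj}.
At position 1, choosing Verb makes rule 1 impossible to satisfy; hence Det.
At position 3, choosing Verb makes rule 3 impossible to satisfy; hence Det.
So the tagging must be: Det Prep Det Verb Adj.
Checking: rule 1 satisfied; rule 2 satisfied; rule 3 satisfied.

Det Prep Det Verb Adj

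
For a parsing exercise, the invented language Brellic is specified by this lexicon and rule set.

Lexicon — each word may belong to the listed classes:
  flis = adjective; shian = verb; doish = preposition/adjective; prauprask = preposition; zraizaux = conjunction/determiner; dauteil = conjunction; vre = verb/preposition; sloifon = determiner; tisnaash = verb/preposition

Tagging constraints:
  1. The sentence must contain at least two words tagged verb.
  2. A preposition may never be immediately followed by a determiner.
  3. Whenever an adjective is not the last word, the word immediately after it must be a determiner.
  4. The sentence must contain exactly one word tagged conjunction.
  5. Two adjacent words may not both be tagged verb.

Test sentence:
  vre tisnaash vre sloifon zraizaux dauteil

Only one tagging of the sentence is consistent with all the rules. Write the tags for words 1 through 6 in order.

verb preposition verb determiner determiner conjunction

Candidates per position — 1:vre {verb,preposition}; 2:tisnaash {verb,preposition}; 3:vre {verb,preposition}; 4:sloifon {determiner}; 5:zraizaux {conjunction,determiner}; 6:dauteil {conjunction}.
At position 3, choosing preposition makes rule 2 impossible to satisfy; hence verb.
At position 5, choosing conjunction makes rule 4 impossible to satisfy; hence determiner.
At position 2, choosing verb makes rule 5 impossible to satisfy; hence preposition.
At position 1, choosing preposition makes rule 1 impossible to satisfy; hence verb.
The only consistent sequence is: verb preposition verb determiner determiner conjunction.
Checking: rule 1 ✓; rule 2 ✓; rule 3 ✓; rule 4 ✓; rule 5 ✓.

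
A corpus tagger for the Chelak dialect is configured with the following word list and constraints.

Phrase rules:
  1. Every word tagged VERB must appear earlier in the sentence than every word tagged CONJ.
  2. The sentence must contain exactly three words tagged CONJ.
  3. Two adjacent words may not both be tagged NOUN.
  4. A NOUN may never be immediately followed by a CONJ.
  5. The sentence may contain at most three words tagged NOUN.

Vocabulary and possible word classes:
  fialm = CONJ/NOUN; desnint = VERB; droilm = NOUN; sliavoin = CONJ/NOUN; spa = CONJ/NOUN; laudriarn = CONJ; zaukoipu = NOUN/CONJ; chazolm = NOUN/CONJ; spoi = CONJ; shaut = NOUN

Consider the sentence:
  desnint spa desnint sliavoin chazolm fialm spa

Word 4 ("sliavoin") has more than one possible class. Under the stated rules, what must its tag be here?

Candidates per position — 1:desnint {VERB}; 2:spa {CONJ,NOUN}; 3:desnint {VERB}; 4:sliavoin {CONJ,NOUN}; 5:chazolm {NOUN,CONJ}; 6:fialm {CONJ,NOUN}; 7:spa {CONJ,NOUN}.
Word 2 cannot be CONJ — rule 1 would then fail for every completion. It is NOUN.
Position 4: the remaining choice is settled jointly with positions 5, 6, 7 — only CONJ at position 4 is part of a tagging that satisfies every rule.
The only consistent sequence is: VERB NOUN VERB CONJ CONJ CONJ NOUN.
Checking: rule 1 ✓; rule 2 ✓; rule 3 ✓; rule 4 ✓; rule 5 ✓.

CONJ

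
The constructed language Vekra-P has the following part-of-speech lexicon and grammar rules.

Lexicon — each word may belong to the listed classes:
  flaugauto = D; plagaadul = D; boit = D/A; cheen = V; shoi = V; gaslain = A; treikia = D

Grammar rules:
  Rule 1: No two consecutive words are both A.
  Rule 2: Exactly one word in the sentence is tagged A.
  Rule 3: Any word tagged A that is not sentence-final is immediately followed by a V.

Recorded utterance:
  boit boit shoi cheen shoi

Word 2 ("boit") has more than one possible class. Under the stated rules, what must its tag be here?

Candidates per position — 1:boit {D,A}; 2:boit {D,A}; 3:shoi {V}; 4:cheen {V}; 5:shoi {V}.
Position 1: tagging it A would leave rule 3 unsatisfiable, so it must be D.
Position 2: tagging it D would leave rule 2 unsatisfiable, so it must be A.
The only consistent sequence is: D A V V V.
Verifying each rule — rule 1 satisfied; rule 2 satisfied; rule 3 satisfied.

A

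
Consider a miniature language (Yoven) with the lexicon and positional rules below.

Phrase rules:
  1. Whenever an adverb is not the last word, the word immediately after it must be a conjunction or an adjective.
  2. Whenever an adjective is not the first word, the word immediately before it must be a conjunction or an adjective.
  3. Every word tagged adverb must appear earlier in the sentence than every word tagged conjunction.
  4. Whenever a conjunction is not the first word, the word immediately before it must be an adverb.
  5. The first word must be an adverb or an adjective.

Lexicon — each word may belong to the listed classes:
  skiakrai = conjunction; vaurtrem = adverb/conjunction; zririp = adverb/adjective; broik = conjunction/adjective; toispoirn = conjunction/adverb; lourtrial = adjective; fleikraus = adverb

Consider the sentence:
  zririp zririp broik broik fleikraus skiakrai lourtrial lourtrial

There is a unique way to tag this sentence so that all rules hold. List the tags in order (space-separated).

adjective adjective adjective adjective adverb conjunction adjective adjective

Candidates per position — 1:zririp {adverb,adjective}; 2:zririp {adverb,adjective}; 3:broik {conjunction,adjective}; 4:broik {conjunction,adjective}; 5:fleikraus {adverb}; 6:skiakrai {conjunction}; 7:lourtrial {adjective}; 8:lourtrial {adjective}.
At position 3, choosing conjunction makes rule 3 impossible to satisfy; hence adjective.
At position 4, choosing conjunction makes rule 3 impossible to satisfy; hence adjective.
At position 1, choosing adverb makes rule 2 impossible to satisfy; hence adjective.
At position 2, choosing adverb makes rule 2 impossible to satisfy; hence adjective.
So the tagging must be: adjective adjective adjective adjective adverb conjunction adjective adjective.
Checking: rule 1 ok; rule 2 ok; rule 3 ok; rule 4 ok; rule 5 ok.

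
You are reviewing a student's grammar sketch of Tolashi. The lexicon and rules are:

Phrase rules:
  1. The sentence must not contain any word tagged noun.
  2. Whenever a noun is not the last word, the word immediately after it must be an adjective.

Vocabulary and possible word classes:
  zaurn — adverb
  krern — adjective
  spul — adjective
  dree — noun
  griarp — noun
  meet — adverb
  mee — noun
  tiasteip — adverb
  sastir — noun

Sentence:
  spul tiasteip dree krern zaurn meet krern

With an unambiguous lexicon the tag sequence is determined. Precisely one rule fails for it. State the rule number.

1

Fixed tagging: adjective adverb noun adjective adverb adverb adjective.
Rule check: R1 fail, R2 pass.
Only rule 1 fails.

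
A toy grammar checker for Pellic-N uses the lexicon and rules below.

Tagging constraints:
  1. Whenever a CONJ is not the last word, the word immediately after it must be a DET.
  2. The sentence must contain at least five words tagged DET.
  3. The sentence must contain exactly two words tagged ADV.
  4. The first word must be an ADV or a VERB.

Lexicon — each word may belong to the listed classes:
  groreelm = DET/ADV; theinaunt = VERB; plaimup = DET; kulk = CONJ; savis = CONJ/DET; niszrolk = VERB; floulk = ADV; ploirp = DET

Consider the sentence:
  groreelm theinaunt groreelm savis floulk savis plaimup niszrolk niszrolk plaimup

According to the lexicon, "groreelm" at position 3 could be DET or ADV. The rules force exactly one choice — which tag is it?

Candidates per position — 1:groreelm {DET,ADV}; 2:theinaunt {VERB}; 3:groreelm {DET,ADV}; 4:savis {CONJ,DET}; 5:floulk {ADV}; 6:savis {CONJ,DET}; 7:plaimup {DET}; 8:niszrolk {VERB}; 9:niszrolk {VERB}; 10:plaimup {DET}.
Word 1 cannot be DET — rule 4 would then fail for every completion. It is ADV.
Word 3 cannot be ADV — rule 2 would then fail for every completion. It is DET.
Word 4 cannot be CONJ — rule 1 would then fail for every completion. It is DET.
Word 6 cannot be CONJ — rule 2 would then fail for every completion. It is DET.
That leaves exactly one tagging: ADV VERB DET DET ADV DET DET VERB VERB DET.
Check: rule 1 ✓; rule 2 ✓; rule 3 ✓; rule 4 ✓.

DET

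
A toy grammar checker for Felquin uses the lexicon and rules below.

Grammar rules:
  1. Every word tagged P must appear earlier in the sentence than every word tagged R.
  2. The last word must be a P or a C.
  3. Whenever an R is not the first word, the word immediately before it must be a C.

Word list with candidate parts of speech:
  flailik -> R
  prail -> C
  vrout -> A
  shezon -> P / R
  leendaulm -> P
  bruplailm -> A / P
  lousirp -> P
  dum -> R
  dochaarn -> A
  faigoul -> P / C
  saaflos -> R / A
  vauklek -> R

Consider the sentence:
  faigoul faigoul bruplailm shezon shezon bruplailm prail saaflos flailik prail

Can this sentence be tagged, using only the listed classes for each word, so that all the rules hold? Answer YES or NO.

Candidates per position — 1:faigoul {P,C}; 2:faigoul {P,C}; 3:bruplailm {A,P}; 4:shezon {P,R}; 5:shezon {P,R}; 6:bruplailm {A,P}; 7:prail {C}; 8:saaflos {R,A}; 9:flailik {R}; 10:prail {C}.
Rule 3 cannot be satisfied by any choice of tags from the lexicon.
So there is no consistent tagging.

NO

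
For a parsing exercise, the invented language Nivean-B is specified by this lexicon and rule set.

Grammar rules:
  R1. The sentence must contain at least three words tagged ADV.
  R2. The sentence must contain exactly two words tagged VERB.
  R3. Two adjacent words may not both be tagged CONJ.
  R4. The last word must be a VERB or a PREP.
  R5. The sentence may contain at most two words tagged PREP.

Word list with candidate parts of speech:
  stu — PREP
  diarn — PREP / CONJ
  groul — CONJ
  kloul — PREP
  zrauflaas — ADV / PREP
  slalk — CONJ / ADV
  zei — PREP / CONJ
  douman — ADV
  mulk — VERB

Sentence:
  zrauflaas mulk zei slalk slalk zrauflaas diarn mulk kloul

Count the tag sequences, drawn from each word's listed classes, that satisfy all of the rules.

9

Candidates per position — 1:zrauflaas {ADV,PREP}; 2:mulk {VERB}; 3:zei {PREP,CONJ}; 4:slalk {CONJ,ADV}; 5:slalk {CONJ,ADV}; 6:zrauflaas {ADV,PREP}; 7:diarn {PREP,CONJ}; 8:mulk {VERB}; 9:kloul {PREP}.
There are 64 candidate sequences in total.
Checking each against the rules leaves 9 sequences.
Count = 9.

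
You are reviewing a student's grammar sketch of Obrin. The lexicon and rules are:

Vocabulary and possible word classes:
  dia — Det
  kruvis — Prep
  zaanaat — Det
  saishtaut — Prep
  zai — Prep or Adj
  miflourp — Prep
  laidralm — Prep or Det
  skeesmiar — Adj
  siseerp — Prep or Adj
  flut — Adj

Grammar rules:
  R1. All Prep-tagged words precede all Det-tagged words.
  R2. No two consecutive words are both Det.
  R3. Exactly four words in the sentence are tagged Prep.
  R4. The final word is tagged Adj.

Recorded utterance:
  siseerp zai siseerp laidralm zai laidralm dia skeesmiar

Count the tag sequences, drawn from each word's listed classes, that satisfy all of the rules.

6

Candidates per position — 1:siseerp {Prep,Adj}; 2:zai {Prep,Adj}; 3:siseerp {Prep,Adj}; 4:laidralm {Prep,Det}; 5:zai {Prep,Adj}; 6:laidralm {Prep,Det}; 7:dia {Det}; 8:skeesmiar {Adj}.
There are 64 candidate sequences in total.
Checking each against the rules leaves 6 sequences.
Count = 6.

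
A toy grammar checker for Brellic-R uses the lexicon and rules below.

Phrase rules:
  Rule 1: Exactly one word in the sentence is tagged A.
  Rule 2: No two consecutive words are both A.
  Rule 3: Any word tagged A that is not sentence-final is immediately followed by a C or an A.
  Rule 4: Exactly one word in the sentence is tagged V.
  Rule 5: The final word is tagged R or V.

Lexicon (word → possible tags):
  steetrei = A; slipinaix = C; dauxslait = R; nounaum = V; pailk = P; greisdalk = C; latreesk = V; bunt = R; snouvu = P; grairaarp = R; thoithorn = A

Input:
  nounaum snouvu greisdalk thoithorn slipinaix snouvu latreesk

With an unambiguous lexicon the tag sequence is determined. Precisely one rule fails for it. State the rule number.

4

Fixed tagging: V P C A C P V.
Rule check: R1 pass, R2 pass, R3 pass, R4 fail, R5 pass.
Only rule 4 fails.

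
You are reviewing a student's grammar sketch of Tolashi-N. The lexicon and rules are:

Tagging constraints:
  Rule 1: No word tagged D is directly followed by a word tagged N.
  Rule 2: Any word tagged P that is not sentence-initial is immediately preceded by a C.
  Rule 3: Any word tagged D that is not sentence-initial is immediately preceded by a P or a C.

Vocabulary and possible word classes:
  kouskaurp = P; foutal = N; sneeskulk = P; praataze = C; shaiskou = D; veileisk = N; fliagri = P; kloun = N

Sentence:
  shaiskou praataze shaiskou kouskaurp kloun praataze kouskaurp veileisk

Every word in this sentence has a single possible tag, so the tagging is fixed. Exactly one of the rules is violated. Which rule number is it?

Fixed tagging: D C D P N C P N.
Rule check: R1 holds, R2 violated, R3 holds.
Only rule 2 fails.

2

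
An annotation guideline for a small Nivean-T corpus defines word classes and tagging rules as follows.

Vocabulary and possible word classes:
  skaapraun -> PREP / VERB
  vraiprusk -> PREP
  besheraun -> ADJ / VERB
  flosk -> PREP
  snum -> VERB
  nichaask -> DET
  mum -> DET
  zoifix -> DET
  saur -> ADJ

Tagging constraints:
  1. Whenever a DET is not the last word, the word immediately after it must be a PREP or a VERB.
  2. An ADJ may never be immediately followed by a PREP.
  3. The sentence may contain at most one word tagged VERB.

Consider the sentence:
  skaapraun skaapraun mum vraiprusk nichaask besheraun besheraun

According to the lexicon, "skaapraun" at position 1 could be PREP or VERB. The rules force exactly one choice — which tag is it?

PREP

Candidates per position — 1:skaapraun {PREP,VERB}; 2:skaapraun {PREP,VERB}; 3:mum {DET}; 4:vraiprusk {PREP}; 5:nichaask {DET}; 6:besheraun {ADJ,VERB}; 7:besheraun {ADJ,VERB}.
Position 6: tagging it ADJ would leave rule 1 unsatisfiable, so it must be VERB.
Position 7: tagging it VERB would leave rule 3 unsatisfiable, so it must be ADJ.
Position 1: tagging it VERB would leave rule 3 unsatisfiable, so it must be PREP.
Position 2: tagging it VERB would leave rule 3 unsatisfiable, so it must be PREP.
That leaves exactly one tagging: PREP PREP DET PREP DET VERB ADJ.
Verifying each rule — rule 1 ✓; rule 2 ✓; rule 3 ✓.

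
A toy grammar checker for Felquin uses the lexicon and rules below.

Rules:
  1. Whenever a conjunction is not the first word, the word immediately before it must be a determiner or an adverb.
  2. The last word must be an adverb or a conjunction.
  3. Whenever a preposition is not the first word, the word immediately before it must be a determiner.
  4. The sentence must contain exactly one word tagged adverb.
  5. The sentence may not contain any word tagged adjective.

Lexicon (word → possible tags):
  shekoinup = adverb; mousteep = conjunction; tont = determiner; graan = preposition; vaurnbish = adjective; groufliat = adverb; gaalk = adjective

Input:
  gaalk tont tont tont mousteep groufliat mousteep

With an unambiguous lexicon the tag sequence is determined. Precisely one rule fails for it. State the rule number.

Fixed tagging: adjective determiner determiner determiner conjunction adverb conjunction.
Applying the rules: R1 holds, R2 holds, R3 holds, R4 holds, R5 violated.
Only rule 5 fails.

5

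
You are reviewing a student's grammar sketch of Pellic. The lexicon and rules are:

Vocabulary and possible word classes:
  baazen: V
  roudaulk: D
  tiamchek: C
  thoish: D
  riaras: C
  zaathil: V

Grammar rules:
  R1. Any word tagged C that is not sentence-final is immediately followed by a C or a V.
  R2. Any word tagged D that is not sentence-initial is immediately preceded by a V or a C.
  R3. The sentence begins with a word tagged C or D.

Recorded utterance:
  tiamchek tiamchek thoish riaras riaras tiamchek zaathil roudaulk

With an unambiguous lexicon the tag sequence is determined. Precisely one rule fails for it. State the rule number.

1

Fixed tagging: C C D C C C V D.
Rule check: R1 violated, R2 holds, R3 holds.
Only rule 1 fails.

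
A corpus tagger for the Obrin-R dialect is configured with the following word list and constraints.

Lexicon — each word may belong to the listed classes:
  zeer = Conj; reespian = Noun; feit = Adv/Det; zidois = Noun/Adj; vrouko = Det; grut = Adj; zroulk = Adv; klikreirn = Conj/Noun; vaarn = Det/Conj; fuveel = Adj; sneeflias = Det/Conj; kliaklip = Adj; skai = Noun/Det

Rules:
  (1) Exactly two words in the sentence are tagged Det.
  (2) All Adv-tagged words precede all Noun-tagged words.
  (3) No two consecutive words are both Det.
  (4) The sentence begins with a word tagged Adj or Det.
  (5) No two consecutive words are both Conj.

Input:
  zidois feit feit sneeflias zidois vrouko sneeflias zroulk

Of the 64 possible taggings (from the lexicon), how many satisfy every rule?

3

Candidates per position — 1:zidois {Noun,Adj}; 2:feit {Adv,Det}; 3:feit {Adv,Det}; 4:sneeflias {Det,Conj}; 5:zidois {Noun,Adj}; 6:vrouko {Det}; 7:sneeflias {Det,Conj}; 8:zroulk {Adv}.
There are 64 candidate sequences in total.
The sequences that satisfy every rule: Adj Adv Adv Det Adj Det Conj Adv; Adj Adv Det Conj Adj Det Conj Adv; Adj Det Adv Conj Adj Det Conj Adv.
Count = 3.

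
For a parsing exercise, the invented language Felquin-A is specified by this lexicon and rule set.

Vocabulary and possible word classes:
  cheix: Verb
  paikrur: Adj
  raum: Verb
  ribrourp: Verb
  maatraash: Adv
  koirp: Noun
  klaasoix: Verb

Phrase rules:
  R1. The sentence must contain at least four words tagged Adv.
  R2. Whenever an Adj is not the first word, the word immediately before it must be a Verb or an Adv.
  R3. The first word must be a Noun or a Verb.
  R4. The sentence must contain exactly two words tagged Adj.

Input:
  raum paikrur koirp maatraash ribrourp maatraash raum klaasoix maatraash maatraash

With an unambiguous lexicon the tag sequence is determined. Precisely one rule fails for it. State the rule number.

Fixed tagging: Verb Adj Noun Adv Verb Adv Verb Verb Adv Adv.
Applying the rules: R1 pass, R2 pass, R3 pass, R4 fail.
Only rule 4 fails.

4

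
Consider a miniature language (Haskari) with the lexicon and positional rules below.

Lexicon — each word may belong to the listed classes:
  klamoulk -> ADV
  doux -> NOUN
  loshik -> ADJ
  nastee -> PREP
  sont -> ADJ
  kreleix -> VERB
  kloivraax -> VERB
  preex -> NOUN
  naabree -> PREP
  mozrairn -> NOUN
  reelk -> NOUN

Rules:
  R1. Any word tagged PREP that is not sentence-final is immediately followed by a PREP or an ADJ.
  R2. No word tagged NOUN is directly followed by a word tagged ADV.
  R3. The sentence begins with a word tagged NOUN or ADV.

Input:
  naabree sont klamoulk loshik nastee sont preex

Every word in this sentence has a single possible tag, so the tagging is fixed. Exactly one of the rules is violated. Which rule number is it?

3

Fixed tagging: PREP ADJ ADV ADJ PREP ADJ NOUN.
Rule check: R1 holds, R2 holds, R3 violated.
Only rule 3 fails.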